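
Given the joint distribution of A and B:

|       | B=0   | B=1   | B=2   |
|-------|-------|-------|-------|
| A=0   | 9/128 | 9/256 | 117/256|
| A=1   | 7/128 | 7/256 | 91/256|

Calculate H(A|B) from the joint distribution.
Marginal P(B) (column sums):
  P(B=0) = 9/128 + 7/128 = 1/8
  P(B=1) = 9/256 + 7/256 = 1/16
  P(B=2) = 117/256 + 91/256 = 13/16

H(A|B) = -Σ P(A,B)·log₂ P(A|B), where P(A|B) = P(A,B) / P(B)
  (A=0,B=0): P(A|B) = (9/128)/(1/8) = 9/16;  -(9/128)·log₂(9/16) = 0.0584
  (A=0,B=1): P(A|B) = (9/256)/(1/16) = 9/16;  -(9/256)·log₂(9/16) = 0.0292
  (A=0,B=2): P(A|B) = (117/256)/(13/16) = 9/16;  -(117/256)·log₂(9/16) = 0.3794
  (A=1,B=0): P(A|B) = (7/128)/(1/8) = 7/16;  -(7/128)·log₂(7/16) = 0.0652
  (A=1,B=1): P(A|B) = (7/256)/(1/16) = 7/16;  -(7/256)·log₂(7/16) = 0.0326
  (A=1,B=2): P(A|B) = (91/256)/(13/16) = 7/16;  -(91/256)·log₂(7/16) = 0.4239
H(A|B) = 0.0584 + 0.0292 + 0.3794 + 0.0652 + 0.0326 + 0.4239
  = 0.9887 bits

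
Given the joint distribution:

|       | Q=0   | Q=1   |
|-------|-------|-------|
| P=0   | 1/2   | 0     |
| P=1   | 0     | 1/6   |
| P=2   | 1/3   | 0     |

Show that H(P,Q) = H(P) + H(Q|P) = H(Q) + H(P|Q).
Marginal P(P) (row sums):
  P(P=0) = 1/2 + 0 = 1/2
  P(P=1) = 0 + 1/6 = 1/6
  P(P=2) = 1/3 + 0 = 1/3
Marginal P(Q) (column sums):
  P(Q=0) = 1/2 + 0 + 1/3 = 5/6
  P(Q=1) = 0 + 1/6 + 0 = 1/6

Decomposition 1: H(P) + H(Q|P)
H(P) = -[(1/2)·log₂(1/2) + (1/6)·log₂(1/6) + (1/3)·log₂(1/3)]
  = 0.5000 + 0.4308 + 0.5283
  = 1.4591 bits
H(Q|P) = -Σ P(P,Q)·log₂ P(Q|P), where P(Q|P) = P(P,Q) / P(P)
  (cells with P(P,Q) = 0 contribute 0)
  (P=0,Q=0): P(Q|P) = (1/2)/(1/2) = 1;  -(1/2)·log₂(1) = 0.0000
  (P=1,Q=1): P(Q|P) = (1/6)/(1/6) = 1;  -(1/6)·log₂(1) = 0.0000
  (P=2,Q=0): P(Q|P) = (1/3)/(1/3) = 1;  -(1/3)·log₂(1) = 0.0000
H(Q|P) = 0.0000 + 0.0000 + 0.0000
  = 0.0000 bits
H(P) + H(Q|P) = 1.4591 + 0.0000 = 1.4591 bits

Decomposition 2: H(Q) + H(P|Q)
H(Q) = -[(5/6)·log₂(5/6) + (1/6)·log₂(1/6)]
  = 0.2192 + 0.4308
  = 0.6500 bits
H(P|Q) = -Σ P(P,Q)·log₂ P(P|Q), where P(P|Q) = P(P,Q) / P(Q)
  (cells with P(P,Q) = 0 contribute 0)
  (P=0,Q=0): P(P|Q) = (1/2)/(5/6) = 3/5;  -(1/2)·log₂(3/5) = 0.3685
  (P=1,Q=1): P(P|Q) = (1/6)/(1/6) = 1;  -(1/6)·log₂(1) = 0.0000
  (P=2,Q=0): P(P|Q) = (1/3)/(5/6) = 2/5;  -(1/3)·log₂(2/5) = 0.4406
H(P|Q) = 0.3685 + 0.0000 + 0.4406
  = 0.8091 bits
H(Q) + H(P|Q) = 0.6500 + 0.8091 = 1.4591 bits

Direct computation of the joint entropy:
H(P,Q) = -[(1/2)·log₂(1/2) + (1/6)·log₂(1/6) + (1/3)·log₂(1/3)]
  = 0.5000 + 0.4308 + 0.5283
  = 1.4591 bits

All three agree: H(P,Q) = 1.4591 bits ✓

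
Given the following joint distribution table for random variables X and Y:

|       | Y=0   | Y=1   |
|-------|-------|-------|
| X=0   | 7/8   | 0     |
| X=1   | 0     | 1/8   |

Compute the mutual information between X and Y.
Marginal P(X) (row sums):
  P(X=0) = 7/8 + 0 = 7/8
  P(X=1) = 0 + 1/8 = 1/8
Marginal P(Y) (column sums):
  P(Y=0) = 7/8 + 0 = 7/8
  P(Y=1) = 0 + 1/8 = 1/8

H(X) = -[(7/8)·log₂(7/8) + (1/8)·log₂(1/8)]
  = 0.1686 + 0.3750
  = 0.5436 bits
H(Y) = -[(7/8)·log₂(7/8) + (1/8)·log₂(1/8)]
  = 0.1686 + 0.3750
  = 0.5436 bits
H(X,Y) = -[(7/8)·log₂(7/8) + (1/8)·log₂(1/8)]
  = 0.1686 + 0.3750
  = 0.5436 bits

I(X;Y) = H(X) + H(Y) - H(X,Y)
  = 0.5436 + 0.5436 - 0.5436
  = 0.5436 bits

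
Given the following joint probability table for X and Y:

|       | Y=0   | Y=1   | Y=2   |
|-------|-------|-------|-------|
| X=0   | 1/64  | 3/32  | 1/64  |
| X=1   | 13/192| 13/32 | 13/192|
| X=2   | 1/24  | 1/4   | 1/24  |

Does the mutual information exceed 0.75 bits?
Marginal P(X) (row sums):
  P(X=0) = 1/64 + 3/32 + 1/64 = 1/8
  P(X=1) = 13/192 + 13/32 + 13/192 = 13/24
  P(X=2) = 1/24 + 1/4 + 1/24 = 1/3
Marginal P(Y) (column sums):
  P(Y=0) = 1/64 + 13/192 + 1/24 = 1/8
  P(Y=1) = 3/32 + 13/32 + 1/4 = 3/4
  P(Y=2) = 1/64 + 13/192 + 1/24 = 1/8

H(X) = -[(1/8)·log₂(1/8) + (13/24)·log₂(13/24) + (1/3)·log₂(1/3)]
  = 0.3750 + 0.4791 + 0.5283
  = 1.3824 bits
H(Y) = -[(1/8)·log₂(1/8) + (3/4)·log₂(3/4) + (1/8)·log₂(1/8)]
  = 0.3750 + 0.3113 + 0.3750
  = 1.0613 bits
H(X,Y) = -[(1/64)·log₂(1/64) + (3/32)·log₂(3/32) + (1/64)·log₂(1/64) + (13/192)·log₂(13/192) + (13/32)·log₂(13/32) + (13/192)·log₂(13/192) + (1/24)·log₂(1/24) + (1/4)·log₂(1/4) + (1/24)·log₂(1/24)]
  = 0.0938 + 0.3202 + 0.0938 + 0.2630 + 0.5279 + 0.2630 + 0.1910 + 0.5000 + 0.1910
  = 2.4437 bits

I(X;Y) = H(X) + H(Y) - H(X,Y)
  = 1.3824 + 1.0613 - 2.4437
  = 0.0000 bits

No. I(X;Y) = 0.0000 bits, which is ≤ 0.75 bits.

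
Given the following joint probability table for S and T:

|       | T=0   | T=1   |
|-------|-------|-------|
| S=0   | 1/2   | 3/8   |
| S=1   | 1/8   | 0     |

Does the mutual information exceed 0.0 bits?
Marginal P(S) (row sums):
  P(S=0) = 1/2 + 3/8 = 7/8
  P(S=1) = 1/8 + 0 = 1/8
Marginal P(T) (column sums):
  P(T=0) = 1/2 + 1/8 = 5/8
  P(T=1) = 3/8 + 0 = 3/8

H(S) = -[(7/8)·log₂(7/8) + (1/8)·log₂(1/8)]
  = 0.1686 + 0.3750
  = 0.5436 bits
H(T) = -[(5/8)·log₂(5/8) + (3/8)·log₂(3/8)]
  = 0.4238 + 0.5306
  = 0.9544 bits
H(S,T) = -[(1/2)·log₂(1/2) + (3/8)·log₂(3/8) + (1/8)·log₂(1/8)]
  = 0.5000 + 0.5306 + 0.3750
  = 1.4056 bits

I(S;T) = H(S) + H(T) - H(S,T)
  = 0.5436 + 0.9544 - 1.4056
  = 0.0924 bits

Yes. I(S;T) = 0.0924 bits, which is > 0.0 bits.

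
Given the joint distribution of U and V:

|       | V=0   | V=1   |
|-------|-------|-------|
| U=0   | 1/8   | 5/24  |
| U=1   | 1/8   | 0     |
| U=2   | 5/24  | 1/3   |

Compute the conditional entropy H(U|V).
Marginal P(V) (column sums):
  P(V=0) = 1/8 + 1/8 + 5/24 = 11/24
  P(V=1) = 5/24 + 0 + 1/3 = 13/24

H(U|V) = -Σ P(U,V)·log₂ P(U|V), where P(U|V) = P(U,V) / P(V)
  (cells with P(U,V) = 0 contribute 0)
  (U=0,V=0): P(U|V) = (1/8)/(11/24) = 3/11;  -(1/8)·log₂(3/11) = 0.2343
  (U=0,V=1): P(U|V) = (5/24)/(13/24) = 5/13;  -(5/24)·log₂(5/13) = 0.2872
  (U=1,V=0): P(U|V) = (1/8)/(11/24) = 3/11;  -(1/8)·log₂(3/11) = 0.2343
  (U=2,V=0): P(U|V) = (5/24)/(11/24) = 5/11;  -(5/24)·log₂(5/11) = 0.2370
  (U=2,V=1): P(U|V) = (1/3)/(13/24) = 8/13;  -(1/3)·log₂(8/13) = 0.2335
H(U|V) = 0.2343 + 0.2872 + 0.2343 + 0.2370 + 0.2335
  = 1.2263 bits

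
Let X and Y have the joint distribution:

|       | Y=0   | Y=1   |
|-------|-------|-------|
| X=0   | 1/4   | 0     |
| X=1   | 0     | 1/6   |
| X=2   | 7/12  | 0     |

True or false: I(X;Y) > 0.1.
Marginal P(X) (row sums):
  P(X=0) = 1/4 + 0 = 1/4
  P(X=1) = 0 + 1/6 = 1/6
  P(X=2) = 7/12 + 0 = 7/12
Marginal P(Y) (column sums):
  P(Y=0) = 1/4 + 0 + 7/12 = 5/6
  P(Y=1) = 0 + 1/6 + 0 = 1/6

H(X) = -[(1/4)·log₂(1/4) + (1/6)·log₂(1/6) + (7/12)·log₂(7/12)]
  = 0.5000 + 0.4308 + 0.4536
  = 1.3844 bits
H(Y) = -[(5/6)·log₂(5/6) + (1/6)·log₂(1/6)]
  = 0.2192 + 0.4308
  = 0.6500 bits
H(X,Y) = -[(1/4)·log₂(1/4) + (1/6)·log₂(1/6) + (7/12)·log₂(7/12)]
  = 0.5000 + 0.4308 + 0.4536
  = 1.3844 bits

I(X;Y) = H(X) + H(Y) - H(X,Y)
  = 1.3844 + 0.6500 - 1.3844
  = 0.6500 bits

True. I(X;Y) = 0.6500 bits, which is > 0.1 bits.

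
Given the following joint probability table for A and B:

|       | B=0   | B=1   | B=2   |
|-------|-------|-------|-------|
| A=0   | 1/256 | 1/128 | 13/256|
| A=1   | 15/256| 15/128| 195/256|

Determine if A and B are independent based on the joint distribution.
Marginal P(A) (row sums):
  P(A=0) = 1/256 + 1/128 + 13/256 = 1/16
  P(A=1) = 15/256 + 15/128 + 195/256 = 15/16
Marginal P(B) (column sums):
  P(B=0) = 1/256 + 15/256 = 1/16
  P(B=1) = 1/128 + 15/128 = 1/8
  P(B=2) = 13/256 + 195/256 = 13/16

A and B are independent iff P(A=i,B=j) = P(A=i)·P(B=j) for every cell.
  P(A=0)·P(B=0) = 1/16 × 1/16 = 1/256 = P(A=0,B=0) ✓
  P(A=0)·P(B=1) = 1/16 × 1/8 = 1/128 = P(A=0,B=1) ✓
  P(A=0)·P(B=2) = 1/16 × 13/16 = 13/256 = P(A=0,B=2) ✓
  P(A=1)·P(B=0) = 15/16 × 1/16 = 15/256 = P(A=1,B=0) ✓
  P(A=1)·P(B=1) = 15/16 × 1/8 = 15/128 = P(A=1,B=1) ✓
  P(A=1)·P(B=2) = 15/16 × 13/16 = 195/256 = P(A=1,B=2) ✓

Yes, A and B are independent: every cell factors, so I(A;B) = 0 bits.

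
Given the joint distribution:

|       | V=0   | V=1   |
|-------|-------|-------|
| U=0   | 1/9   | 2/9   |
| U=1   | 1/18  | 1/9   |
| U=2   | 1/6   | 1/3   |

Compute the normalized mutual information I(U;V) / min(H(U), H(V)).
Marginal P(U) (row sums):
  P(U=0) = 1/9 + 2/9 = 1/3
  P(U=1) = 1/18 + 1/9 = 1/6
  P(U=2) = 1/6 + 1/3 = 1/2
Marginal P(V) (column sums):
  P(V=0) = 1/9 + 1/18 + 1/6 = 1/3
  P(V=1) = 2/9 + 1/9 + 1/3 = 2/3

H(U) = -[(1/3)·log₂(1/3) + (1/6)·log₂(1/6) + (1/2)·log₂(1/2)]
  = 0.5283 + 0.4308 + 0.5000
  = 1.4591 bits
H(V) = -[(1/3)·log₂(1/3) + (2/3)·log₂(2/3)]
  = 0.5283 + 0.3900
  = 0.9183 bits
H(U,V) = -[(1/9)·log₂(1/9) + (2/9)·log₂(2/9) + (1/18)·log₂(1/18) + (1/9)·log₂(1/9) + (1/6)·log₂(1/6) + (1/3)·log₂(1/3)]
  = 0.3522 + 0.4822 + 0.2317 + 0.3522 + 0.4308 + 0.5283
  = 2.3774 bits

I(U;V) = H(U) + H(V) - H(U,V)
  = 1.4591 + 0.9183 - 2.3774
  = 0.0000 bits

min(H(U), H(V)) = min(1.4591, 0.9183) = 0.9183 bits
Normalized MI = 0.0000 / 0.9183 = 0.0000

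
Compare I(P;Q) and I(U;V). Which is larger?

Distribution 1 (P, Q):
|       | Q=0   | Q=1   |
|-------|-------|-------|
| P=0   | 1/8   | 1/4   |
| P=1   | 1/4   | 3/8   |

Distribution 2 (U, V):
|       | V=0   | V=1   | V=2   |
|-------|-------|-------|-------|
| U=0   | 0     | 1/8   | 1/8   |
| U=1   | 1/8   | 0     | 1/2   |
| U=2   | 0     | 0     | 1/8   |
Distribution 1 (P, Q):
Marginal P(P) (row sums):
  P(P=0) = 1/8 + 1/4 = 3/8
  P(P=1) = 1/4 + 3/8 = 5/8
Marginal P(Q) (column sums):
  P(Q=0) = 1/8 + 1/4 = 3/8
  P(Q=1) = 1/4 + 3/8 = 5/8

H(P) = -[(3/8)·log₂(3/8) + (5/8)·log₂(5/8)]
  = 0.5306 + 0.4238
  = 0.9544 bits
H(Q) = -[(3/8)·log₂(3/8) + (5/8)·log₂(5/8)]
  = 0.5306 + 0.4238
  = 0.9544 bits
H(P,Q) = -[(1/8)·log₂(1/8) + (1/4)·log₂(1/4) + (1/4)·log₂(1/4) + (3/8)·log₂(3/8)]
  = 0.3750 + 0.5000 + 0.5000 + 0.5306
  = 1.9056 bits

I(P;Q) = H(P) + H(Q) - H(P,Q)
  = 0.9544 + 0.9544 - 1.9056
  = 0.0032 bits

Distribution 2 (U, V):
Marginal P(U) (row sums):
  P(U=0) = 0 + 1/8 + 1/8 = 1/4
  P(U=1) = 1/8 + 0 + 1/2 = 5/8
  P(U=2) = 0 + 0 + 1/8 = 1/8
Marginal P(V) (column sums):
  P(V=0) = 0 + 1/8 + 0 = 1/8
  P(V=1) = 1/8 + 0 + 0 = 1/8
  P(V=2) = 1/8 + 1/2 + 1/8 = 3/4

H(U) = -[(1/4)·log₂(1/4) + (5/8)·log₂(5/8) + (1/8)·log₂(1/8)]
  = 0.5000 + 0.4238 + 0.3750
  = 1.2988 bits
H(V) = -[(1/8)·log₂(1/8) + (1/8)·log₂(1/8) + (3/4)·log₂(3/4)]
  = 0.3750 + 0.3750 + 0.3113
  = 1.0613 bits
H(U,V) = -[(1/8)·log₂(1/8) + (1/8)·log₂(1/8) + (1/8)·log₂(1/8) + (1/2)·log₂(1/2) + (1/8)·log₂(1/8)]
  = 0.3750 + 0.3750 + 0.3750 + 0.5000 + 0.3750
  = 2.0000 bits

I(U;V) = H(U) + H(V) - H(U,V)
  = 1.2988 + 1.0613 - 2.0000
  = 0.3601 bits

I(U;V) = 0.3601 bits > I(P;Q) = 0.0032 bits, so (U, V) has the higher mutual information (stronger dependence).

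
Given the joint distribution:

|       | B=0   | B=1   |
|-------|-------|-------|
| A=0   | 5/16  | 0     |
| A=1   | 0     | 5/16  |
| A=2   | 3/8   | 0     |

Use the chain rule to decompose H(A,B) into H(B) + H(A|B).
By the chain rule: H(A,B) = H(B) + H(A|B)

Marginal P(B) (column sums):
  P(B=0) = 5/16 + 0 + 3/8 = 11/16
  P(B=1) = 0 + 5/16 + 0 = 5/16
H(B) = -[(11/16)·log₂(11/16) + (5/16)·log₂(5/16)]
  = 0.3716 + 0.5244
  = 0.8960 bits
H(A|B) = -Σ P(A,B)·log₂ P(A|B), where P(A|B) = P(A,B) / P(B)
  (cells with P(A,B) = 0 contribute 0)
  (A=0,B=0): P(A|B) = (5/16)/(11/16) = 5/11;  -(5/16)·log₂(5/11) = 0.3555
  (A=1,B=1): P(A|B) = (5/16)/(5/16) = 1;  -(5/16)·log₂(1) = 0.0000
  (A=2,B=0): P(A|B) = (3/8)/(11/16) = 6/11;  -(3/8)·log₂(6/11) = 0.3279
H(A|B) = 0.3555 + 0.0000 + 0.3279
  = 0.6834 bits

H(A,B) = H(B) + H(A|B) = 0.8960 + 0.6834 = 1.5794 bits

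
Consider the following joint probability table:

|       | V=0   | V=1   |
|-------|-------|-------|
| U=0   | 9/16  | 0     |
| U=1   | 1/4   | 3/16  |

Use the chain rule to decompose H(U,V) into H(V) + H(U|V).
By the chain rule: H(U,V) = H(V) + H(U|V)

Marginal P(V) (column sums):
  P(V=0) = 9/16 + 1/4 = 13/16
  P(V=1) = 0 + 3/16 = 3/16
H(V) = -[(13/16)·log₂(13/16) + (3/16)·log₂(3/16)]
  = 0.2434 + 0.4528
  = 0.6962 bits
H(U|V) = -Σ P(U,V)·log₂ P(U|V), where P(U|V) = P(U,V) / P(V)
  (cells with P(U,V) = 0 contribute 0)
  (U=0,V=0): P(U|V) = (9/16)/(13/16) = 9/13;  -(9/16)·log₂(9/13) = 0.2984
  (U=1,V=0): P(U|V) = (1/4)/(13/16) = 4/13;  -(1/4)·log₂(4/13) = 0.4251
  (U=1,V=1): P(U|V) = (3/16)/(3/16) = 1;  -(3/16)·log₂(1) = 0.0000
H(U|V) = 0.2984 + 0.4251 + 0.0000
  = 0.7235 bits

H(U,V) = H(V) + H(U|V) = 0.6962 + 0.7235 = 1.4197 bits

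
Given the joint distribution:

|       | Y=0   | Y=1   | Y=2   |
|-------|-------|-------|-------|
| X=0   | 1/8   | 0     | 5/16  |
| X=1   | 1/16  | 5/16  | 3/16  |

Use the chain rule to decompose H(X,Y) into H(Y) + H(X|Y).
By the chain rule: H(X,Y) = H(Y) + H(X|Y)

Marginal P(Y) (column sums):
  P(Y=0) = 1/8 + 1/16 = 3/16
  P(Y=1) = 0 + 5/16 = 5/16
  P(Y=2) = 5/16 + 3/16 = 1/2
H(Y) = -[(3/16)·log₂(3/16) + (5/16)·log₂(5/16) + (1/2)·log₂(1/2)]
  = 0.4528 + 0.5244 + 0.5000
  = 1.4772 bits
H(X|Y) = -Σ P(X,Y)·log₂ P(X|Y), where P(X|Y) = P(X,Y) / P(Y)
  (cells with P(X,Y) = 0 contribute 0)
  (X=0,Y=0): P(X|Y) = (1/8)/(3/16) = 2/3;  -(1/8)·log₂(2/3) = 0.0731
  (X=0,Y=2): P(X|Y) = (5/16)/(1/2) = 5/8;  -(5/16)·log₂(5/8) = 0.2119
  (X=1,Y=0): P(X|Y) = (1/16)/(3/16) = 1/3;  -(1/16)·log₂(1/3) = 0.0991
  (X=1,Y=1): P(X|Y) = (5/16)/(5/16) = 1;  -(5/16)·log₂(1) = 0.0000
  (X=1,Y=2): P(X|Y) = (3/16)/(1/2) = 3/8;  -(3/16)·log₂(3/8) = 0.2653
H(X|Y) = 0.0731 + 0.2119 + 0.0991 + 0.0000 + 0.2653
  = 0.6494 bits

H(X,Y) = H(Y) + H(X|Y) = 1.4772 + 0.6494 = 2.1266 bits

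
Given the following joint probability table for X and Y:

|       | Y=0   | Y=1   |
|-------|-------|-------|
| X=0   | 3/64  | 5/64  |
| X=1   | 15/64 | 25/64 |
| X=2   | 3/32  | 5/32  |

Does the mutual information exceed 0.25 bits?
Marginal P(X) (row sums):
  P(X=0) = 3/64 + 5/64 = 1/8
  P(X=1) = 15/64 + 25/64 = 5/8
  P(X=2) = 3/32 + 5/32 = 1/4
Marginal P(Y) (column sums):
  P(Y=0) = 3/64 + 15/64 + 3/32 = 3/8
  P(Y=1) = 5/64 + 25/64 + 5/32 = 5/8

H(X) = -[(1/8)·log₂(1/8) + (5/8)·log₂(5/8) + (1/4)·log₂(1/4)]
  = 0.3750 + 0.4238 + 0.5000
  = 1.2988 bits
H(Y) = -[(3/8)·log₂(3/8) + (5/8)·log₂(5/8)]
  = 0.5306 + 0.4238
  = 0.9544 bits
H(X,Y) = -[(3/64)·log₂(3/64) + (5/64)·log₂(5/64) + (15/64)·log₂(15/64) + (25/64)·log₂(25/64) + (3/32)·log₂(3/32) + (5/32)·log₂(5/32)]
  = 0.2070 + 0.2873 + 0.4906 + 0.5297 + 0.3202 + 0.4184
  = 2.2532 bits

I(X;Y) = H(X) + H(Y) - H(X,Y)
  = 1.2988 + 0.9544 - 2.2532
  = 0.0000 bits

No. I(X;Y) = 0.0000 bits, which is ≤ 0.25 bits.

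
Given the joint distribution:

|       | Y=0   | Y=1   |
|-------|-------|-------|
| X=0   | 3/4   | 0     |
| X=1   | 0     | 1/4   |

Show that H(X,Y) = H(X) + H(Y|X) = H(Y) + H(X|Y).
Marginal P(X) (row sums):
  P(X=0) = 3/4 + 0 = 3/4
  P(X=1) = 0 + 1/4 = 1/4
Marginal P(Y) (column sums):
  P(Y=0) = 3/4 + 0 = 3/4
  P(Y=1) = 0 + 1/4 = 1/4

Decomposition 1: H(X) + H(Y|X)
H(X) = -[(3/4)·log₂(3/4) + (1/4)·log₂(1/4)]
  = 0.3113 + 0.5000
  = 0.8113 bits
H(Y|X) = -Σ P(X,Y)·log₂ P(Y|X), where P(Y|X) = P(X,Y) / P(X)
  (cells with P(X,Y) = 0 contribute 0)
  (X=0,Y=0): P(Y|X) = (3/4)/(3/4) = 1;  -(3/4)·log₂(1) = 0.0000
  (X=1,Y=1): P(Y|X) = (1/4)/(1/4) = 1;  -(1/4)·log₂(1) = 0.0000
H(Y|X) = 0.0000 + 0.0000
  = 0.0000 bits
H(X) + H(Y|X) = 0.8113 + 0.0000 = 0.8113 bits

Decomposition 2: H(Y) + H(X|Y)
H(Y) = -[(3/4)·log₂(3/4) + (1/4)·log₂(1/4)]
  = 0.3113 + 0.5000
  = 0.8113 bits
H(X|Y) = -Σ P(X,Y)·log₂ P(X|Y), where P(X|Y) = P(X,Y) / P(Y)
  (cells with P(X,Y) = 0 contribute 0)
  (X=0,Y=0): P(X|Y) = (3/4)/(3/4) = 1;  -(3/4)·log₂(1) = 0.0000
  (X=1,Y=1): P(X|Y) = (1/4)/(1/4) = 1;  -(1/4)·log₂(1) = 0.0000
H(X|Y) = 0.0000 + 0.0000
  = 0.0000 bits
H(Y) + H(X|Y) = 0.8113 + 0.0000 = 0.8113 bits

Direct computation of the joint entropy:
H(X,Y) = -[(3/4)·log₂(3/4) + (1/4)·log₂(1/4)]
  = 0.3113 + 0.5000
  = 0.8113 bits

All three agree: H(X,Y) = 0.8113 bits ✓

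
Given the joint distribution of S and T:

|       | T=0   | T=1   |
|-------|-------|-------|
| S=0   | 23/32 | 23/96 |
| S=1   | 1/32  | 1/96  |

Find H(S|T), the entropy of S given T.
Marginal P(T) (column sums):
  P(T=0) = 23/32 + 1/32 = 3/4
  P(T=1) = 23/96 + 1/96 = 1/4

H(S|T) = -Σ P(S,T)·log₂ P(S|T), where P(S|T) = P(S,T) / P(T)
  (S=0,T=0): P(S|T) = (23/32)/(3/4) = 23/24;  -(23/32)·log₂(23/24) = 0.0441
  (S=0,T=1): P(S|T) = (23/96)/(1/4) = 23/24;  -(23/96)·log₂(23/24) = 0.0147
  (S=1,T=0): P(S|T) = (1/32)/(3/4) = 1/24;  -(1/32)·log₂(1/24) = 0.1433
  (S=1,T=1): P(S|T) = (1/96)/(1/4) = 1/24;  -(1/96)·log₂(1/24) = 0.0478
H(S|T) = 0.0441 + 0.0147 + 0.1433 + 0.0478
  = 0.2499 bits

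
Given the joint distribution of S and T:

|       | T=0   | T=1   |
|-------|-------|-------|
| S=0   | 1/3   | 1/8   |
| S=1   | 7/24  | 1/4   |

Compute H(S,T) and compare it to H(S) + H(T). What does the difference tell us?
Marginal P(S) (row sums):
  P(S=0) = 1/3 + 1/8 = 11/24
  P(S=1) = 7/24 + 1/4 = 13/24
Marginal P(T) (column sums):
  P(T=0) = 1/3 + 7/24 = 5/8
  P(T=1) = 1/8 + 1/4 = 3/8

H(S,T) = -[(1/3)·log₂(1/3) + (1/8)·log₂(1/8) + (7/24)·log₂(7/24) + (1/4)·log₂(1/4)]
  = 0.5283 + 0.3750 + 0.5185 + 0.5000
  = 1.9218 bits
H(S) = -[(11/24)·log₂(11/24) + (13/24)·log₂(13/24)]
  = 0.5159 + 0.4791
  = 0.9950 bits
H(T) = -[(5/8)·log₂(5/8) + (3/8)·log₂(3/8)]
  = 0.4238 + 0.5306
  = 0.9544 bits

H(S) + H(T) = 0.9950 + 0.9544 = 1.9494 bits
Difference: H(S) + H(T) - H(S,T) = 1.9494 - 1.9218 = 0.0276 bits = I(S;T)

The difference is the mutual information; it is positive here, so S and T are dependent (knowing one reduces uncertainty about the other by 0.0276 bits).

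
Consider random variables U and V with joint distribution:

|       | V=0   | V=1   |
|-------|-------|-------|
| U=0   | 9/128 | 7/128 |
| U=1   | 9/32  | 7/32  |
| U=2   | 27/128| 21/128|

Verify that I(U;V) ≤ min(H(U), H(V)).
Marginal P(U) (row sums):
  P(U=0) = 9/128 + 7/128 = 1/8
  P(U=1) = 9/32 + 7/32 = 1/2
  P(U=2) = 27/128 + 21/128 = 3/8
Marginal P(V) (column sums):
  P(V=0) = 9/128 + 9/32 + 27/128 = 9/16
  P(V=1) = 7/128 + 7/32 + 21/128 = 7/16

H(U) = -[(1/8)·log₂(1/8) + (1/2)·log₂(1/2) + (3/8)·log₂(3/8)]
  = 0.3750 + 0.5000 + 0.5306
  = 1.4056 bits
H(V) = -[(9/16)·log₂(9/16) + (7/16)·log₂(7/16)]
  = 0.4669 + 0.5218
  = 0.9887 bits
H(U,V) = -[(9/128)·log₂(9/128) + (7/128)·log₂(7/128) + (9/32)·log₂(9/32) + (7/32)·log₂(7/32) + (27/128)·log₂(27/128) + (21/128)·log₂(21/128)]
  = 0.2693 + 0.2293 + 0.5147 + 0.4796 + 0.4736 + 0.4278
  = 2.3943 bits

I(U;V) = H(U) + H(V) - H(U,V)
  = 1.4056 + 0.9887 - 2.3943
  = 0.0000 bits

min(H(U), H(V)) = min(1.4056, 0.9887) = 0.9887 bits
Since 0.0000 ≤ 0.9887, the bound is satisfied ✓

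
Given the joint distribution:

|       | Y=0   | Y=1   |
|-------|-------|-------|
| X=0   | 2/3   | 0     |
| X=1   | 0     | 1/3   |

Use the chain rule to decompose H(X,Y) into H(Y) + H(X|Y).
By the chain rule: H(X,Y) = H(Y) + H(X|Y)

Marginal P(Y) (column sums):
  P(Y=0) = 2/3 + 0 = 2/3
  P(Y=1) = 0 + 1/3 = 1/3
H(Y) = -[(2/3)·log₂(2/3) + (1/3)·log₂(1/3)]
  = 0.3900 + 0.5283
  = 0.9183 bits
H(X|Y) = -Σ P(X,Y)·log₂ P(X|Y), where P(X|Y) = P(X,Y) / P(Y)
  (cells with P(X,Y) = 0 contribute 0)
  (X=0,Y=0): P(X|Y) = (2/3)/(2/3) = 1;  -(2/3)·log₂(1) = 0.0000
  (X=1,Y=1): P(X|Y) = (1/3)/(1/3) = 1;  -(1/3)·log₂(1) = 0.0000
H(X|Y) = 0.0000 + 0.0000
  = 0.0000 bits

H(X,Y) = H(Y) + H(X|Y) = 0.9183 + 0.0000 = 0.9183 bits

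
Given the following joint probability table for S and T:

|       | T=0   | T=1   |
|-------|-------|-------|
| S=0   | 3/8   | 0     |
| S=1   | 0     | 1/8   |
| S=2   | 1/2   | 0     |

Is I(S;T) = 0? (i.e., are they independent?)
Marginal P(S) (row sums):
  P(S=0) = 3/8 + 0 = 3/8
  P(S=1) = 0 + 1/8 = 1/8
  P(S=2) = 1/2 + 0 = 1/2
Marginal P(T) (column sums):
  P(T=0) = 3/8 + 0 + 1/2 = 7/8
  P(T=1) = 0 + 1/8 + 0 = 1/8

S and T are independent iff P(S=i,T=j) = P(S=i)·P(T=j) for every cell.
  P(S=0)·P(T=0) = 3/8 × 7/8 = 21/64, but P(S=0,T=0) = 3/8 ✗

No, S and T are not independent. Quantitatively, I(S;T) > 0:

H(S) = -[(3/8)·log₂(3/8) + (1/8)·log₂(1/8) + (1/2)·log₂(1/2)]
  = 0.5306 + 0.3750 + 0.5000
  = 1.4056 bits
H(T) = -[(7/8)·log₂(7/8) + (1/8)·log₂(1/8)]
  = 0.1686 + 0.3750
  = 0.5436 bits
H(S,T) = -[(3/8)·log₂(3/8) + (1/8)·log₂(1/8) + (1/2)·log₂(1/2)]
  = 0.5306 + 0.3750 + 0.5000
  = 1.4056 bits
I(S;T) = H(S) + H(T) - H(S,T) = 1.4056 + 0.5436 - 1.4056 = 0.5436 bits > 0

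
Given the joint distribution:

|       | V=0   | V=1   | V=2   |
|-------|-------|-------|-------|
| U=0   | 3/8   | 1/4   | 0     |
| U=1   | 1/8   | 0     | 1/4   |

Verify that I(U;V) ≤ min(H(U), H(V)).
Marginal P(U) (row sums):
  P(U=0) = 3/8 + 1/4 + 0 = 5/8
  P(U=1) = 1/8 + 0 + 1/4 = 3/8
Marginal P(V) (column sums):
  P(V=0) = 3/8 + 1/8 = 1/2
  P(V=1) = 1/4 + 0 = 1/4
  P(V=2) = 0 + 1/4 = 1/4

H(U) = -[(5/8)·log₂(5/8) + (3/8)·log₂(3/8)]
  = 0.4238 + 0.5306
  = 0.9544 bits
H(V) = -[(1/2)·log₂(1/2) + (1/4)·log₂(1/4) + (1/4)·log₂(1/4)]
  = 0.5000 + 0.5000 + 0.5000
  = 1.5000 bits
H(U,V) = -[(3/8)·log₂(3/8) + (1/4)·log₂(1/4) + (1/8)·log₂(1/8) + (1/4)·log₂(1/4)]
  = 0.5306 + 0.5000 + 0.3750 + 0.5000
  = 1.9056 bits

I(U;V) = H(U) + H(V) - H(U,V)
  = 0.9544 + 1.5000 - 1.9056
  = 0.5488 bits

min(H(U), H(V)) = min(0.9544, 1.5000) = 0.9544 bits
Since 0.5488 ≤ 0.9544, the bound is satisfied ✓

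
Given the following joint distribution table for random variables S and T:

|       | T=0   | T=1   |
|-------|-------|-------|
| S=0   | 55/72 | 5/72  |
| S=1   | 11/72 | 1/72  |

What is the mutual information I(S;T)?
Marginal P(S) (row sums):
  P(S=0) = 55/72 + 5/72 = 5/6
  P(S=1) = 11/72 + 1/72 = 1/6
Marginal P(T) (column sums):
  P(T=0) = 55/72 + 11/72 = 11/12
  P(T=1) = 5/72 + 1/72 = 1/12

H(S) = -[(5/6)·log₂(5/6) + (1/6)·log₂(1/6)]
  = 0.2192 + 0.4308
  = 0.6500 bits
H(T) = -[(11/12)·log₂(11/12) + (1/12)·log₂(1/12)]
  = 0.1151 + 0.2987
  = 0.4138 bits
H(S,T) = -[(55/72)·log₂(55/72) + (5/72)·log₂(5/72) + (11/72)·log₂(11/72) + (1/72)·log₂(1/72)]
  = 0.2968 + 0.2672 + 0.4141 + 0.0857
  = 1.0638 bits

I(S;T) = H(S) + H(T) - H(S,T)
  = 0.6500 + 0.4138 - 1.0638
  = 0.0000 bits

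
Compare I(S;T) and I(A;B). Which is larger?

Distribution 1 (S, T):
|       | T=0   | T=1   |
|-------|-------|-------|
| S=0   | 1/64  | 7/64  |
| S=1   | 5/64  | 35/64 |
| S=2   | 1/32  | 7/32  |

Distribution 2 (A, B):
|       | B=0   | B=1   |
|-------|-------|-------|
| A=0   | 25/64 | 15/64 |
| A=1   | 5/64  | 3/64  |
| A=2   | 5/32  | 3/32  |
Distribution 1 (S, T):
Marginal P(S) (row sums):
  P(S=0) = 1/64 + 7/64 = 1/8
  P(S=1) = 5/64 + 35/64 = 5/8
  P(S=2) = 1/32 + 7/32 = 1/4
Marginal P(T) (column sums):
  P(T=0) = 1/64 + 5/64 + 1/32 = 1/8
  P(T=1) = 7/64 + 35/64 + 7/32 = 7/8

H(S) = -[(1/8)·log₂(1/8) + (5/8)·log₂(5/8) + (1/4)·log₂(1/4)]
  = 0.3750 + 0.4238 + 0.5000
  = 1.2988 bits
H(T) = -[(1/8)·log₂(1/8) + (7/8)·log₂(7/8)]
  = 0.3750 + 0.1686
  = 0.5436 bits
H(S,T) = -[(1/64)·log₂(1/64) + (7/64)·log₂(7/64) + (5/64)·log₂(5/64) + (35/64)·log₂(35/64) + (1/32)·log₂(1/32) + (7/32)·log₂(7/32)]
  = 0.0938 + 0.3492 + 0.2873 + 0.4762 + 0.1563 + 0.4796
  = 1.8424 bits

I(S;T) = H(S) + H(T) - H(S,T)
  = 1.2988 + 0.5436 - 1.8424
  = 0.0000 bits

Distribution 2 (A, B):
Marginal P(A) (row sums):
  P(A=0) = 25/64 + 15/64 = 5/8
  P(A=1) = 5/64 + 3/64 = 1/8
  P(A=2) = 5/32 + 3/32 = 1/4
Marginal P(B) (column sums):
  P(B=0) = 25/64 + 5/64 + 5/32 = 5/8
  P(B=1) = 15/64 + 3/64 + 3/32 = 3/8

H(A) = -[(5/8)·log₂(5/8) + (1/8)·log₂(1/8) + (1/4)·log₂(1/4)]
  = 0.4238 + 0.3750 + 0.5000
  = 1.2988 bits
H(B) = -[(5/8)·log₂(5/8) + (3/8)·log₂(3/8)]
  = 0.4238 + 0.5306
  = 0.9544 bits
H(A,B) = -[(25/64)·log₂(25/64) + (15/64)·log₂(15/64) + (5/64)·log₂(5/64) + (3/64)·log₂(3/64) + (5/32)·log₂(5/32) + (3/32)·log₂(3/32)]
  = 0.5297 + 0.4906 + 0.2873 + 0.2070 + 0.4184 + 0.3202
  = 2.2532 bits

I(A;B) = H(A) + H(B) - H(A,B)
  = 1.2988 + 0.9544 - 2.2532
  = 0.0000 bits

Both joint tables factor as the product of their marginals, so I(S;T) = I(A;B) = 0 bits: neither is larger (both pairs are independent).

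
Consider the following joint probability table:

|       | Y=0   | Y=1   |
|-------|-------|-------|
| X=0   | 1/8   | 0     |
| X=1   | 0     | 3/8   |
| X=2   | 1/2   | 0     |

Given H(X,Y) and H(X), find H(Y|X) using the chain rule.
From the chain rule: H(X,Y) = H(X) + H(Y|X)
Therefore: H(Y|X) = H(X,Y) - H(X)

H(X,Y) = -[(1/8)·log₂(1/8) + (3/8)·log₂(3/8) + (1/2)·log₂(1/2)]
  = 0.3750 + 0.5306 + 0.5000
  = 1.4056 bits
Marginal P(X) (row sums):
  P(X=0) = 1/8 + 0 = 1/8
  P(X=1) = 0 + 3/8 = 3/8
  P(X=2) = 1/2 + 0 = 1/2
H(X) = -[(1/8)·log₂(1/8) + (3/8)·log₂(3/8) + (1/2)·log₂(1/2)]
  = 0.3750 + 0.5306 + 0.5000
  = 1.4056 bits

H(Y|X) = 1.4056 - 1.4056 = 0.0000 bits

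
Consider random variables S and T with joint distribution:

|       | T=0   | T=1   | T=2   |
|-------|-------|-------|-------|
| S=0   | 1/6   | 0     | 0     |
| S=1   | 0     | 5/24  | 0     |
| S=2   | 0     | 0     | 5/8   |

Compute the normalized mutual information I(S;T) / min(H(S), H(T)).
Marginal P(S) (row sums):
  P(S=0) = 1/6 + 0 + 0 = 1/6
  P(S=1) = 0 + 5/24 + 0 = 5/24
  P(S=2) = 0 + 0 + 5/8 = 5/8
Marginal P(T) (column sums):
  P(T=0) = 1/6 + 0 + 0 = 1/6
  P(T=1) = 0 + 5/24 + 0 = 5/24
  P(T=2) = 0 + 0 + 5/8 = 5/8

H(S) = -[(1/6)·log₂(1/6) + (5/24)·log₂(5/24) + (5/8)·log₂(5/8)]
  = 0.4308 + 0.4715 + 0.4238
  = 1.3261 bits
H(T) = -[(1/6)·log₂(1/6) + (5/24)·log₂(5/24) + (5/8)·log₂(5/8)]
  = 0.4308 + 0.4715 + 0.4238
  = 1.3261 bits
H(S,T) = -[(1/6)·log₂(1/6) + (5/24)·log₂(5/24) + (5/8)·log₂(5/8)]
  = 0.4308 + 0.4715 + 0.4238
  = 1.3261 bits

I(S;T) = H(S) + H(T) - H(S,T)
  = 1.3261 + 1.3261 - 1.3261
  = 1.3261 bits

min(H(S), H(T)) = min(1.3261, 1.3261) = 1.3261 bits
Normalized MI = 1.3261 / 1.3261 = 1.0000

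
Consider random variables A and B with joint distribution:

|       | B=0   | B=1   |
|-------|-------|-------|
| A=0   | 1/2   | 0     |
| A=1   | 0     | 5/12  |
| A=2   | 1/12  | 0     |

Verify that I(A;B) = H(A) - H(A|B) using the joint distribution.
Left side, from I(A;B) = H(A) + H(B) - H(A,B):
Marginal P(A) (row sums):
  P(A=0) = 1/2 + 0 = 1/2
  P(A=1) = 0 + 5/12 = 5/12
  P(A=2) = 1/12 + 0 = 1/12
Marginal P(B) (column sums):
  P(B=0) = 1/2 + 0 + 1/12 = 7/12
  P(B=1) = 0 + 5/12 + 0 = 5/12

H(A) = -[(1/2)·log₂(1/2) + (5/12)·log₂(5/12) + (1/12)·log₂(1/12)]
  = 0.5000 + 0.5263 + 0.2987
  = 1.3250 bits
H(B) = -[(7/12)·log₂(7/12) + (5/12)·log₂(5/12)]
  = 0.4536 + 0.5263
  = 0.9799 bits
H(A,B) = -[(1/2)·log₂(1/2) + (5/12)·log₂(5/12) + (1/12)·log₂(1/12)]
  = 0.5000 + 0.5263 + 0.2987
  = 1.3250 bits

I(A;B) = H(A) + H(B) - H(A,B)
  = 1.3250 + 0.9799 - 1.3250
  = 0.9799 bits

Right side, with H(A|B) computed directly from the conditional probabilities:
H(A|B) = -Σ P(A,B)·log₂ P(A|B), where P(A|B) = P(A,B) / P(B)
  (cells with P(A,B) = 0 contribute 0)
  (A=0,B=0): P(A|B) = (1/2)/(7/12) = 6/7;  -(1/2)·log₂(6/7) = 0.1112
  (A=1,B=1): P(A|B) = (5/12)/(5/12) = 1;  -(5/12)·log₂(1) = 0.0000
  (A=2,B=0): P(A|B) = (1/12)/(7/12) = 1/7;  -(1/12)·log₂(1/7) = 0.2339
H(A|B) = 0.1112 + 0.0000 + 0.2339
  = 0.3451 bits
H(A) - H(A|B) = 1.3250 - 0.3451 = 0.9799 bits

Both sides equal 0.9799 bits, so I(A;B) = H(A) - H(A|B) ✓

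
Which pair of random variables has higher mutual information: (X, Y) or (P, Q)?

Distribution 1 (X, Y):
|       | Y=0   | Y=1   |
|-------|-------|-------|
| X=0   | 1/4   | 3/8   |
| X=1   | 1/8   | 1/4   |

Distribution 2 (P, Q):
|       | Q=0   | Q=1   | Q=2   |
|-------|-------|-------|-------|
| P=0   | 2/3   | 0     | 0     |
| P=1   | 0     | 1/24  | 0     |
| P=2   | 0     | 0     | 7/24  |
Distribution 1 (X, Y):
Marginal P(X) (row sums):
  P(X=0) = 1/4 + 3/8 = 5/8
  P(X=1) = 1/8 + 1/4 = 3/8
Marginal P(Y) (column sums):
  P(Y=0) = 1/4 + 1/8 = 3/8
  P(Y=1) = 3/8 + 1/4 = 5/8

H(X) = -[(5/8)·log₂(5/8) + (3/8)·log₂(3/8)]
  = 0.4238 + 0.5306
  = 0.9544 bits
H(Y) = -[(3/8)·log₂(3/8) + (5/8)·log₂(5/8)]
  = 0.5306 + 0.4238
  = 0.9544 bits
H(X,Y) = -[(1/4)·log₂(1/4) + (3/8)·log₂(3/8) + (1/8)·log₂(1/8) + (1/4)·log₂(1/4)]
  = 0.5000 + 0.5306 + 0.3750 + 0.5000
  = 1.9056 bits

I(X;Y) = H(X) + H(Y) - H(X,Y)
  = 0.9544 + 0.9544 - 1.9056
  = 0.0032 bits

Distribution 2 (P, Q):
Marginal P(P) (row sums):
  P(P=0) = 2/3 + 0 + 0 = 2/3
  P(P=1) = 0 + 1/24 + 0 = 1/24
  P(P=2) = 0 + 0 + 7/24 = 7/24
Marginal P(Q) (column sums):
  P(Q=0) = 2/3 + 0 + 0 = 2/3
  P(Q=1) = 0 + 1/24 + 0 = 1/24
  P(Q=2) = 0 + 0 + 7/24 = 7/24

H(P) = -[(2/3)·log₂(2/3) + (1/24)·log₂(1/24) + (7/24)·log₂(7/24)]
  = 0.3900 + 0.1910 + 0.5185
  = 1.0995 bits
H(Q) = -[(2/3)·log₂(2/3) + (1/24)·log₂(1/24) + (7/24)·log₂(7/24)]
  = 0.3900 + 0.1910 + 0.5185
  = 1.0995 bits
H(P,Q) = -[(2/3)·log₂(2/3) + (1/24)·log₂(1/24) + (7/24)·log₂(7/24)]
  = 0.3900 + 0.1910 + 0.5185
  = 1.0995 bits

I(P;Q) = H(P) + H(Q) - H(P,Q)
  = 1.0995 + 1.0995 - 1.0995
  = 1.0995 bits

I(P;Q) = 1.0995 bits > I(X;Y) = 0.0032 bits, so (P, Q) has the higher mutual information (stronger dependence).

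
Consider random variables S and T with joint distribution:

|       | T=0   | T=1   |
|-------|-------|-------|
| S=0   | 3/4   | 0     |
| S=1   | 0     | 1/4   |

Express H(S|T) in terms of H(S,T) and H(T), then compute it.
H(S|T) = H(S,T) - H(T)

Marginal P(T) (column sums):
  P(T=0) = 3/4 + 0 = 3/4
  P(T=1) = 0 + 1/4 = 1/4

H(S,T) = -[(3/4)·log₂(3/4) + (1/4)·log₂(1/4)]
  = 0.3113 + 0.5000
  = 0.8113 bits
H(T) = -[(3/4)·log₂(3/4) + (1/4)·log₂(1/4)]
  = 0.3113 + 0.5000
  = 0.8113 bits

H(S|T) = 0.8113 - 0.8113 = 0.0000 bits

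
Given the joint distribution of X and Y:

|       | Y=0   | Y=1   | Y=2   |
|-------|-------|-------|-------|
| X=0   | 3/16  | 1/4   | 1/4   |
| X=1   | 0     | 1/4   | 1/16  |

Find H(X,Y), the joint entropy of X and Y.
H(X,Y) = -Σ P(X,Y) log₂ P(X,Y), summed over the non-zero cells:
H(X,Y) = -[(3/16)·log₂(3/16) + (1/4)·log₂(1/4) + (1/4)·log₂(1/4) + (1/4)·log₂(1/4) + (1/16)·log₂(1/16)]
  = 0.4528 + 0.5000 + 0.5000 + 0.5000 + 0.2500
  = 2.2028 bits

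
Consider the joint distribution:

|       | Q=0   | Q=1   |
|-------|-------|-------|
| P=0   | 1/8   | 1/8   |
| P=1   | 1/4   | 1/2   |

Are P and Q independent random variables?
Marginal P(P) (row sums):
  P(P=0) = 1/8 + 1/8 = 1/4
  P(P=1) = 1/4 + 1/2 = 3/4
Marginal P(Q) (column sums):
  P(Q=0) = 1/8 + 1/4 = 3/8
  P(Q=1) = 1/8 + 1/2 = 5/8

P and Q are independent iff P(P=i,Q=j) = P(P=i)·P(Q=j) for every cell.
  P(P=0)·P(Q=0) = 1/4 × 3/8 = 3/32, but P(P=0,Q=0) = 1/8 ✗

No, P and Q are not independent. Quantitatively, I(P;Q) > 0:

H(P) = -[(1/4)·log₂(1/4) + (3/4)·log₂(3/4)]
  = 0.5000 + 0.3113
  = 0.8113 bits
H(Q) = -[(3/8)·log₂(3/8) + (5/8)·log₂(5/8)]
  = 0.5306 + 0.4238
  = 0.9544 bits
H(P,Q) = -[(1/8)·log₂(1/8) + (1/8)·log₂(1/8) + (1/4)·log₂(1/4) + (1/2)·log₂(1/2)]
  = 0.3750 + 0.3750 + 0.5000 + 0.5000
  = 1.7500 bits
I(P;Q) = H(P) + H(Q) - H(P,Q) = 0.8113 + 0.9544 - 1.7500 = 0.0157 bits > 0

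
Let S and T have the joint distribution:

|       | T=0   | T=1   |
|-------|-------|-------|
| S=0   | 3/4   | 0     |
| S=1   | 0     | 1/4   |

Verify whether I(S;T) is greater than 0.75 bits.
Marginal P(S) (row sums):
  P(S=0) = 3/4 + 0 = 3/4
  P(S=1) = 0 + 1/4 = 1/4
Marginal P(T) (column sums):
  P(T=0) = 3/4 + 0 = 3/4
  P(T=1) = 0 + 1/4 = 1/4

H(S) = -[(3/4)·log₂(3/4) + (1/4)·log₂(1/4)]
  = 0.3113 + 0.5000
  = 0.8113 bits
H(T) = -[(3/4)·log₂(3/4) + (1/4)·log₂(1/4)]
  = 0.3113 + 0.5000
  = 0.8113 bits
H(S,T) = -[(3/4)·log₂(3/4) + (1/4)·log₂(1/4)]
  = 0.3113 + 0.5000
  = 0.8113 bits

I(S;T) = H(S) + H(T) - H(S,T)
  = 0.8113 + 0.8113 - 0.8113
  = 0.8113 bits

Yes. I(S;T) = 0.8113 bits, which is > 0.75 bits.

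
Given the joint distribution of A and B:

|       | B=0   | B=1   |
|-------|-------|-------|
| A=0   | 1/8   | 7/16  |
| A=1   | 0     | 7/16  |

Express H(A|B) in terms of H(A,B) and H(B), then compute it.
H(A|B) = H(A,B) - H(B)

Marginal P(B) (column sums):
  P(B=0) = 1/8 + 0 = 1/8
  P(B=1) = 7/16 + 7/16 = 7/8

H(A,B) = -[(1/8)·log₂(1/8) + (7/16)·log₂(7/16) + (7/16)·log₂(7/16)]
  = 0.3750 + 0.5218 + 0.5218
  = 1.4186 bits
H(B) = -[(1/8)·log₂(1/8) + (7/8)·log₂(7/8)]
  = 0.3750 + 0.1686
  = 0.5436 bits

H(A|B) = 1.4186 - 0.5436 = 0.8750 bits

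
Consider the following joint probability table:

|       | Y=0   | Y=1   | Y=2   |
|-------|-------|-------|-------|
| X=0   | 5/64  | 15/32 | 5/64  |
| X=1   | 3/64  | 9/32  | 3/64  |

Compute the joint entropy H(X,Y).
H(X,Y) = -Σ P(X,Y) log₂ P(X,Y), summed over the non-zero cells:
H(X,Y) = -[(5/64)·log₂(5/64) + (15/32)·log₂(15/32) + (5/64)·log₂(5/64) + (3/64)·log₂(3/64) + (9/32)·log₂(9/32) + (3/64)·log₂(3/64)]
  = 0.2873 + 0.5124 + 0.2873 + 0.2070 + 0.5147 + 0.2070
  = 2.0157 bits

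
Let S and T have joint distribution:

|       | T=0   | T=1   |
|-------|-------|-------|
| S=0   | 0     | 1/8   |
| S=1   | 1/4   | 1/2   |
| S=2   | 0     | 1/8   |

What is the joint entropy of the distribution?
H(S,T) = -Σ P(S,T) log₂ P(S,T), summed over the non-zero cells:
H(S,T) = -[(1/8)·log₂(1/8) + (1/4)·log₂(1/4) + (1/2)·log₂(1/2) + (1/8)·log₂(1/8)]
  = 0.3750 + 0.5000 + 0.5000 + 0.3750
  = 1.7500 bits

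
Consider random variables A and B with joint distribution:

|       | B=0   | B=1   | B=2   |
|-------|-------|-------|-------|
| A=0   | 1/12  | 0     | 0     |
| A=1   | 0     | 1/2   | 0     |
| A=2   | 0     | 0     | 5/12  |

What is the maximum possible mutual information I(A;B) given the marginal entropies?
The upper bound on mutual information is I(A;B) ≤ min(H(A), H(B)).

Marginal P(A) (row sums):
  P(A=0) = 1/12 + 0 + 0 = 1/12
  P(A=1) = 0 + 1/2 + 0 = 1/2
  P(A=2) = 0 + 0 + 5/12 = 5/12
Marginal P(B) (column sums):
  P(B=0) = 1/12 + 0 + 0 = 1/12
  P(B=1) = 0 + 1/2 + 0 = 1/2
  P(B=2) = 0 + 0 + 5/12 = 5/12

H(A) = -[(1/12)·log₂(1/12) + (1/2)·log₂(1/2) + (5/12)·log₂(5/12)]
  = 0.2987 + 0.5000 + 0.5263
  = 1.3250 bits
H(B) = -[(1/12)·log₂(1/12) + (1/2)·log₂(1/2) + (5/12)·log₂(5/12)]
  = 0.2987 + 0.5000 + 0.5263
  = 1.3250 bits

Maximum possible I(A;B) = min(1.3250, 1.3250) = 1.3250 bits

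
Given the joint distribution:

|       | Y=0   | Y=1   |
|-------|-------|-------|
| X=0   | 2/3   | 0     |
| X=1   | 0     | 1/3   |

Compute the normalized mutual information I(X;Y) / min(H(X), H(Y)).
Marginal P(X) (row sums):
  P(X=0) = 2/3 + 0 = 2/3
  P(X=1) = 0 + 1/3 = 1/3
Marginal P(Y) (column sums):
  P(Y=0) = 2/3 + 0 = 2/3
  P(Y=1) = 0 + 1/3 = 1/3

H(X) = -[(2/3)·log₂(2/3) + (1/3)·log₂(1/3)]
  = 0.3900 + 0.5283
  = 0.9183 bits
H(Y) = -[(2/3)·log₂(2/3) + (1/3)·log₂(1/3)]
  = 0.3900 + 0.5283
  = 0.9183 bits
H(X,Y) = -[(2/3)·log₂(2/3) + (1/3)·log₂(1/3)]
  = 0.3900 + 0.5283
  = 0.9183 bits

I(X;Y) = H(X) + H(Y) - H(X,Y)
  = 0.9183 + 0.9183 - 0.9183
  = 0.9183 bits

min(H(X), H(Y)) = min(0.9183, 0.9183) = 0.9183 bits
Normalized MI = 0.9183 / 0.9183 = 1.0000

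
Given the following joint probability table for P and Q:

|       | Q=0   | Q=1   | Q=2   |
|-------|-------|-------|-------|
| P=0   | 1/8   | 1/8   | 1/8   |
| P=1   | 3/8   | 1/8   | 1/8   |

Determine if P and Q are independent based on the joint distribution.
Marginal P(P) (row sums):
  P(P=0) = 1/8 + 1/8 + 1/8 = 3/8
  P(P=1) = 3/8 + 1/8 + 1/8 = 5/8
Marginal P(Q) (column sums):
  P(Q=0) = 1/8 + 3/8 = 1/2
  P(Q=1) = 1/8 + 1/8 = 1/4
  P(Q=2) = 1/8 + 1/8 = 1/4

P and Q are independent iff P(P=i,Q=j) = P(P=i)·P(Q=j) for every cell.
  P(P=0)·P(Q=0) = 3/8 × 1/2 = 3/16, but P(P=0,Q=0) = 1/8 ✗

No, P and Q are not independent. Quantitatively, I(P;Q) > 0:

H(P) = -[(3/8)·log₂(3/8) + (5/8)·log₂(5/8)]
  = 0.5306 + 0.4238
  = 0.9544 bits
H(Q) = -[(1/2)·log₂(1/2) + (1/4)·log₂(1/4) + (1/4)·log₂(1/4)]
  = 0.5000 + 0.5000 + 0.5000
  = 1.5000 bits
H(P,Q) = -[(1/8)·log₂(1/8) + (1/8)·log₂(1/8) + (1/8)·log₂(1/8) + (3/8)·log₂(3/8) + (1/8)·log₂(1/8) + (1/8)·log₂(1/8)]
  = 0.3750 + 0.3750 + 0.3750 + 0.5306 + 0.3750 + 0.3750
  = 2.4056 bits
I(P;Q) = H(P) + H(Q) - H(P,Q) = 0.9544 + 1.5000 - 2.4056 = 0.0488 bits > 0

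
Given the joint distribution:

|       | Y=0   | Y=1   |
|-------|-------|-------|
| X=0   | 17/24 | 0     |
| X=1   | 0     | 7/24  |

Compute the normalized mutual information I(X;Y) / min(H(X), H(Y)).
Marginal P(X) (row sums):
  P(X=0) = 17/24 + 0 = 17/24
  P(X=1) = 0 + 7/24 = 7/24
Marginal P(Y) (column sums):
  P(Y=0) = 17/24 + 0 = 17/24
  P(Y=1) = 0 + 7/24 = 7/24

H(X) = -[(17/24)·log₂(17/24) + (7/24)·log₂(7/24)]
  = 0.3524 + 0.5185
  = 0.8709 bits
H(Y) = -[(17/24)·log₂(17/24) + (7/24)·log₂(7/24)]
  = 0.3524 + 0.5185
  = 0.8709 bits
H(X,Y) = -[(17/24)·log₂(17/24) + (7/24)·log₂(7/24)]
  = 0.3524 + 0.5185
  = 0.8709 bits

I(X;Y) = H(X) + H(Y) - H(X,Y)
  = 0.8709 + 0.8709 - 0.8709
  = 0.8709 bits

min(H(X), H(Y)) = min(0.8709, 0.8709) = 0.8709 bits
Normalized MI = 0.8709 / 0.8709 = 1.0000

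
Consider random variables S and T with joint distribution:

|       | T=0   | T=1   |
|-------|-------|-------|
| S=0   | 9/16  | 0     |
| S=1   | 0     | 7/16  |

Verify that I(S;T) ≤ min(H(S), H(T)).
Marginal P(S) (row sums):
  P(S=0) = 9/16 + 0 = 9/16
  P(S=1) = 0 + 7/16 = 7/16
Marginal P(T) (column sums):
  P(T=0) = 9/16 + 0 = 9/16
  P(T=1) = 0 + 7/16 = 7/16

H(S) = -[(9/16)·log₂(9/16) + (7/16)·log₂(7/16)]
  = 0.4669 + 0.5218
  = 0.9887 bits
H(T) = -[(9/16)·log₂(9/16) + (7/16)·log₂(7/16)]
  = 0.4669 + 0.5218
  = 0.9887 bits
H(S,T) = -[(9/16)·log₂(9/16) + (7/16)·log₂(7/16)]
  = 0.4669 + 0.5218
  = 0.9887 bits

I(S;T) = H(S) + H(T) - H(S,T)
  = 0.9887 + 0.9887 - 0.9887
  = 0.9887 bits

min(H(S), H(T)) = min(0.9887, 0.9887) = 0.9887 bits
Since 0.9887 ≤ 0.9887, the bound is satisfied ✓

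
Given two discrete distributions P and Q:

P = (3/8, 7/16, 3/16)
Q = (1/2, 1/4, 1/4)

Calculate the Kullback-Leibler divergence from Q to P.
D(P||Q) = Σ P(i) log₂(P(i)/Q(i))
  i=0: (3/8) × log₂((3/8)/(1/2)) = (3/8) × log₂(3/4) = -0.1556
  i=1: (7/16) × log₂((7/16)/(1/4)) = (7/16) × log₂(7/4) = 0.3532
  i=2: (3/16) × log₂((3/16)/(1/4)) = (3/16) × log₂(3/4) = -0.0778
D(P||Q) = -0.1556 + 0.3532 - 0.0778
  = 0.1198 bits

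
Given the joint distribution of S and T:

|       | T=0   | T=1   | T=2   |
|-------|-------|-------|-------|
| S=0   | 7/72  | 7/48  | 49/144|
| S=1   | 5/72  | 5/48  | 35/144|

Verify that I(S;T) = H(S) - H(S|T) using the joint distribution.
Left side, from I(S;T) = H(S) + H(T) - H(S,T):
Marginal P(S) (row sums):
  P(S=0) = 7/72 + 7/48 + 49/144 = 7/12
  P(S=1) = 5/72 + 5/48 + 35/144 = 5/12
Marginal P(T) (column sums):
  P(T=0) = 7/72 + 5/72 = 1/6
  P(T=1) = 7/48 + 5/48 = 1/4
  P(T=2) = 49/144 + 35/144 = 7/12

H(S) = -[(7/12)·log₂(7/12) + (5/12)·log₂(5/12)]
  = 0.4536 + 0.5263
  = 0.9799 bits
H(T) = -[(1/6)·log₂(1/6) + (1/4)·log₂(1/4) + (7/12)·log₂(7/12)]
  = 0.4308 + 0.5000 + 0.4536
  = 1.3844 bits
H(S,T) = -[(7/72)·log₂(7/72) + (7/48)·log₂(7/48) + (49/144)·log₂(49/144) + (5/72)·log₂(5/72) + (5/48)·log₂(5/48) + (35/144)·log₂(35/144)]
  = 0.3269 + 0.4051 + 0.5292 + 0.2672 + 0.3399 + 0.4960
  = 2.3643 bits

I(S;T) = H(S) + H(T) - H(S,T)
  = 0.9799 + 1.3844 - 2.3643
  = 0.0000 bits

Right side, with H(S|T) computed directly from the conditional probabilities:
H(S|T) = -Σ P(S,T)·log₂ P(S|T), where P(S|T) = P(S,T) / P(T)
  (S=0,T=0): P(S|T) = (7/72)/(1/6) = 7/12;  -(7/72)·log₂(7/12) = 0.0756
  (S=0,T=1): P(S|T) = (7/48)/(1/4) = 7/12;  -(7/48)·log₂(7/12) = 0.1134
  (S=0,T=2): P(S|T) = (49/144)/(7/12) = 7/12;  -(49/144)·log₂(7/12) = 0.2646
  (S=1,T=0): P(S|T) = (5/72)/(1/6) = 5/12;  -(5/72)·log₂(5/12) = 0.0877
  (S=1,T=1): P(S|T) = (5/48)/(1/4) = 5/12;  -(5/48)·log₂(5/12) = 0.1316
  (S=1,T=2): P(S|T) = (35/144)/(7/12) = 5/12;  -(35/144)·log₂(5/12) = 0.3070
H(S|T) = 0.0756 + 0.1134 + 0.2646 + 0.0877 + 0.1316 + 0.3070
  = 0.9799 bits
H(S) - H(S|T) = 0.9799 - 0.9799 = 0.0000 bits

Both sides equal 0.0000 bits, so I(S;T) = H(S) - H(S|T) ✓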